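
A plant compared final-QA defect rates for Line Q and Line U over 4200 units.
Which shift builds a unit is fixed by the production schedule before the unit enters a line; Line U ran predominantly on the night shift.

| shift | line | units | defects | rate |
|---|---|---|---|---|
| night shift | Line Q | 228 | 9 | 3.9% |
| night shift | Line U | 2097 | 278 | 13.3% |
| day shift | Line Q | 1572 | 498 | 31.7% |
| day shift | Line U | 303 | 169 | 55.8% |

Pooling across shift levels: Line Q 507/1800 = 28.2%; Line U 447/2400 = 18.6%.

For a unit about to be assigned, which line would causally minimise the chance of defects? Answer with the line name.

Line Q is lower inside every shift stratum but Line U is lower in aggregate. Whether to stratify depends on how shift relates to the line.
The imbalance in shift arose from how units were allocated, not from anything the line did; and shift independently affects the outcome. The pooled gap is confounded — condition on shift.
Within each level — night shift: 3.9% vs 13.3%; day shift: 31.7% vs 55.8% — Line Q is lower every time.

Line Q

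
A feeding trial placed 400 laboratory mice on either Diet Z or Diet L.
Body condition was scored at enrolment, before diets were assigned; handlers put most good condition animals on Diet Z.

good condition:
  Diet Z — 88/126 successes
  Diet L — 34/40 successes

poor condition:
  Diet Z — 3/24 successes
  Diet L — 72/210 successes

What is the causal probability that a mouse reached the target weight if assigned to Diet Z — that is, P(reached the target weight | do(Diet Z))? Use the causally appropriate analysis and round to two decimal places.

Diet L is higher inside every starting body condition stratum but Diet Z is higher in aggregate. Whether to stratify depends on how starting body condition relates to the diet.
Starting body condition is set before the diet has any effect — it is not caused by the diet — and it independently drives the outcome. That makes it a confounder, so the causal comparison is within starting body condition levels.
Standardising Diet Z to the population starting body condition mix: 0.415·88/126 + 0.585·3/24 = 0.363.

0.36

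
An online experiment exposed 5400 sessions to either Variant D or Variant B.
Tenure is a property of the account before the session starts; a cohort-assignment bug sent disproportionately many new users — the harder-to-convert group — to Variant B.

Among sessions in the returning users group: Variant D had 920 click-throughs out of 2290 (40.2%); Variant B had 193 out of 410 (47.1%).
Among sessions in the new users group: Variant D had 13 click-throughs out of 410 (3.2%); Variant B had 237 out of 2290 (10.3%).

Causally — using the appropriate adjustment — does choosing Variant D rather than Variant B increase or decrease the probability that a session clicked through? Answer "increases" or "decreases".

The stratified and pooled comparisons disagree (Variant B wins within each user tenure; Variant D wins overall), so the answer turns on the causal role of user tenure.
Here user tenure is a common cause — it drives both which variant a case falls under and the outcome. The crude comparison mixes populations; the stratum-specific rates are the causally relevant ones.
Within each level — returning users: 40.2% vs 47.1%; new users: 3.2% vs 10.3% — Variant B is higher every time.

decreases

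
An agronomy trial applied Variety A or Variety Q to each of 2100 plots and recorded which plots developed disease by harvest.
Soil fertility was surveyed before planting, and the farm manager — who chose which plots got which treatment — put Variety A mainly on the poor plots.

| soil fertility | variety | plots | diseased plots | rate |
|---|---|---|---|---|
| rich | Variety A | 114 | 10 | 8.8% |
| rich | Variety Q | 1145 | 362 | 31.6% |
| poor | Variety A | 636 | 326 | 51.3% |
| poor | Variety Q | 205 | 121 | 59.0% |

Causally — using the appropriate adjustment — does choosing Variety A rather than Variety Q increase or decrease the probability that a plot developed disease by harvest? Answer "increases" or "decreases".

Variety A is lower inside every soil fertility stratum but Variety Q is lower in aggregate. Whether to stratify depends on how soil fertility relates to the variety.
Nothing the variety does changes soil fertility; the imbalance is an allocation artefact. With soil fertility also predicting the outcome, the pooled figure is confounded, and the within-stratum comparison is the causal one.
Within each level — rich: 8.8% vs 31.6%; poor: 51.3% vs 59.0% — Variety A is lower every time.

decreases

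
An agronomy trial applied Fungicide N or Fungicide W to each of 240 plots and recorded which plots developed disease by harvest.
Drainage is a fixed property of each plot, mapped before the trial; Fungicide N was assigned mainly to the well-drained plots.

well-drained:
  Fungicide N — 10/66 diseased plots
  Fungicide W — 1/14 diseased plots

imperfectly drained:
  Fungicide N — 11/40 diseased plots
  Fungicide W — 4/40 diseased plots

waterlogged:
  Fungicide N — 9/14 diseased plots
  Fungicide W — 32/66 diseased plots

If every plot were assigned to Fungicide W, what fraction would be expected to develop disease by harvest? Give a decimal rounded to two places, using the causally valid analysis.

Field drainage satisfies the back-door criterion: it is not a descendant of the fungicide, and it blocks the spurious path from fungicide to outcome. Adjusting for it (i.e., using the within-field drainage rates) gives the causal effect.
Standardising Fungicide W to the population field drainage mix: 0.333·1/14 + 0.333·4/40 + 0.333·32/66 = 0.219.

0.22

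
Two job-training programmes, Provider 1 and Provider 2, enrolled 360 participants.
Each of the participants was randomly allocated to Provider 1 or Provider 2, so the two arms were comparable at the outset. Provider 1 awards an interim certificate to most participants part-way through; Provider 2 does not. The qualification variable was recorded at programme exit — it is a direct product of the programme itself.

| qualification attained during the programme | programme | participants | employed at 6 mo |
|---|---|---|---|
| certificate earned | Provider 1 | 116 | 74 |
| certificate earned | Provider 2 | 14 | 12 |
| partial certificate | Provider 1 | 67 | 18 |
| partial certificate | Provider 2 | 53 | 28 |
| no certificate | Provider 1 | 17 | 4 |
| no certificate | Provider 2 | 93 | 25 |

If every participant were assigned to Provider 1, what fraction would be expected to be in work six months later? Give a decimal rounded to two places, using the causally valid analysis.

The qualification attained during the programme-specific comparison favours Provider 2 throughout, but the pooled figures favour Provider 1. The question is whether to condition on qualification attained during the programme.
Qualification attained during the programme here is a post-treatment variable shaped by the programme; conditioning on it would introduce bias rather than remove it. The overall comparison is the causal one.
So P(outcome | do(Provider 1)) is just the pooled rate for Provider 1: 96/200 = 0.480.

0.48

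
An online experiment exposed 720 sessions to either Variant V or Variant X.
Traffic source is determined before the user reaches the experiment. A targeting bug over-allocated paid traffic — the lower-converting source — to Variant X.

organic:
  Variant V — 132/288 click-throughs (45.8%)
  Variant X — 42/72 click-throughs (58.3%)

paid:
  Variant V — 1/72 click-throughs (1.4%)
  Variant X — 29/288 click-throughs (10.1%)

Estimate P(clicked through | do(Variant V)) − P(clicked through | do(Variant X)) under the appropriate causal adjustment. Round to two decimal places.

The traffic source-specific comparison favours Variant X throughout, but the pooled figures favour Variant V. The question is whether to condition on traffic source.
Here traffic source is a common cause — it drives both which variant a case falls under and the outcome. The crude comparison mixes populations; the stratum-specific rates are the causally relevant ones.
Adjusting over the population distribution of traffic source: 0.500·(0.458−0.583) + 0.500·(0.014−0.101) = -0.106.

-0.11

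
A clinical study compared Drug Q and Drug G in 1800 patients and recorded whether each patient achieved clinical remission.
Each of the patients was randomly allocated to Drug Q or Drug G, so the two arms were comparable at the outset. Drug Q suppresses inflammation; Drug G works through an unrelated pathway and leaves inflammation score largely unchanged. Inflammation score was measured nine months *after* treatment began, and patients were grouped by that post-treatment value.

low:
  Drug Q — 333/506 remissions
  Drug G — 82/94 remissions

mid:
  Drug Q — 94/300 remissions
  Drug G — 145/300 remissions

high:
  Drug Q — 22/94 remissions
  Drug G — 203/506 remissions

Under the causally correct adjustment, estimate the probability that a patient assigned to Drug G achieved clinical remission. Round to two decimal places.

0.48

Within every inflammation score level Drug G has the higher rate, yet pooled Drug Q does — Simpson's reversal.
Stratifying would compare drugs among patients the drugs themselves sorted into inflammation score groups — a form of selection on an intermediate. The unconditioned pooled rates give the total causal effect.
So P(outcome | do(Drug G)) is just the pooled rate for Drug G: 430/900 = 0.478.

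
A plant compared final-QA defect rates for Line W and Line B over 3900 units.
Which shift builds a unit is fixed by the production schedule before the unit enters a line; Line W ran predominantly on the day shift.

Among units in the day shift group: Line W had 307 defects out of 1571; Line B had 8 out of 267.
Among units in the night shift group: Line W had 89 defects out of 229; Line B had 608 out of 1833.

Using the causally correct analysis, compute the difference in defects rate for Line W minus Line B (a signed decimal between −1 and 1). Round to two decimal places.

Line B is lower inside every shift stratum but Line W is lower in aggregate. Whether to stratify depends on how shift relates to the line.
Shift satisfies the back-door criterion: it is not a descendant of the line, and it blocks the spurious path from line to outcome. Adjusting for it (i.e., using the within-shift rates) gives the causal effect.
Adjusting over the population distribution of shift: 0.471·(0.195−0.030) + 0.529·(0.389−0.332) = +0.108.

+0.11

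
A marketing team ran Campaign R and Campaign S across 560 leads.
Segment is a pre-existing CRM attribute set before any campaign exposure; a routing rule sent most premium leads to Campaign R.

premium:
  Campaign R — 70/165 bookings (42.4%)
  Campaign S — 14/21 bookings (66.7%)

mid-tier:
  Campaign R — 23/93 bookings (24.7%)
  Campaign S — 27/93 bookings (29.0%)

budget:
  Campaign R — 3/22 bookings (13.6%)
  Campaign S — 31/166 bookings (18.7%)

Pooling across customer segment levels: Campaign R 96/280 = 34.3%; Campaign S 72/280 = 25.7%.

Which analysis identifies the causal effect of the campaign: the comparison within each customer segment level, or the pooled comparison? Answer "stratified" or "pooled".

The stratified and pooled comparisons disagree (Campaign S wins within each customer segment; Campaign R wins overall), so the answer turns on the causal role of customer segment.
The imbalance in customer segment arose from how leads were allocated, not from anything the campaign did; and customer segment independently affects the outcome. The pooled gap is confounded — condition on customer segment.
Within each level — premium: 42.4% vs 66.7%; mid-tier: 24.7% vs 29.0%; budget: 13.6% vs 18.7% — Campaign S is higher every time.

stratified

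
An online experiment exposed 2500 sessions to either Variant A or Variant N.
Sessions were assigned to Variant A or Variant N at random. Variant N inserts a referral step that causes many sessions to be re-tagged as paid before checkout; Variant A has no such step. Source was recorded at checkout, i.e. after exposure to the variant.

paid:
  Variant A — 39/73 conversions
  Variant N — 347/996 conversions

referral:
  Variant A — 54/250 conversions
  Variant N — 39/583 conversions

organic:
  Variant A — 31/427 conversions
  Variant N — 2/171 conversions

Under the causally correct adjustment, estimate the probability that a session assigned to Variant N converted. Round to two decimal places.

Traffic source is recorded after the variant and is itself shifted by it — it sits on the causal path from variant to outcome. Conditioning on a mediator would strip out part of the effect we want; the pooled comparison gives the total causal effect.
So P(outcome | do(Variant N)) is just the pooled rate for Variant N: 388/1750 = 0.222.

0.22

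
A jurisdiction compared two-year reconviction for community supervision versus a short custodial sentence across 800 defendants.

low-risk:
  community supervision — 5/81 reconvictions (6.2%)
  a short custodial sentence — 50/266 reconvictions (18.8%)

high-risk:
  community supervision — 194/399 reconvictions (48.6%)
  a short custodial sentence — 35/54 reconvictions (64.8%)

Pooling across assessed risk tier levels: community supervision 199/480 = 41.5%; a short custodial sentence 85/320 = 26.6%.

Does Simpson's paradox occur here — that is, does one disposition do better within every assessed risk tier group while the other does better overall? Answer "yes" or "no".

yes

Within each assessed risk tier level (low-risk 6.2% vs 18.8%; high-risk 48.6% vs 64.8%), community supervision has the lower rate every time. Pooled: 41.5% vs 26.6% — a short custodial sentence has the lower rate overall. The two comparisons disagree.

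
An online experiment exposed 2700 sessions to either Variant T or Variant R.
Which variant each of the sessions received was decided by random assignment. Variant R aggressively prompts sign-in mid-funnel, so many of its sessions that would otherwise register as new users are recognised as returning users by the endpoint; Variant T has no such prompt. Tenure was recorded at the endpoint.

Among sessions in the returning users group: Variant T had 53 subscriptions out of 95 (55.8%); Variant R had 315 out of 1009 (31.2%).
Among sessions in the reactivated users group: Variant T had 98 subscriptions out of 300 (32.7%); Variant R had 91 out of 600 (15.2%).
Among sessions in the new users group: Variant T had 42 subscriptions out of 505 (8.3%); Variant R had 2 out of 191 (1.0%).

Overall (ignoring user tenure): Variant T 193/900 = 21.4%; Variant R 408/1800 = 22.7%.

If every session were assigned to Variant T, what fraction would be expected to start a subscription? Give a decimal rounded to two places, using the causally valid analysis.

0.21

The stratified and pooled comparisons disagree (Variant T wins within each user tenure; Variant R wins overall), so the answer turns on the causal role of user tenure.
Stratifying would compare variants among sessions the variants themselves sorted into user tenure groups — a form of selection on an intermediate. The unconditioned pooled rates give the total causal effect.
So P(outcome | do(Variant T)) is just the pooled rate for Variant T: 193/900 = 0.214.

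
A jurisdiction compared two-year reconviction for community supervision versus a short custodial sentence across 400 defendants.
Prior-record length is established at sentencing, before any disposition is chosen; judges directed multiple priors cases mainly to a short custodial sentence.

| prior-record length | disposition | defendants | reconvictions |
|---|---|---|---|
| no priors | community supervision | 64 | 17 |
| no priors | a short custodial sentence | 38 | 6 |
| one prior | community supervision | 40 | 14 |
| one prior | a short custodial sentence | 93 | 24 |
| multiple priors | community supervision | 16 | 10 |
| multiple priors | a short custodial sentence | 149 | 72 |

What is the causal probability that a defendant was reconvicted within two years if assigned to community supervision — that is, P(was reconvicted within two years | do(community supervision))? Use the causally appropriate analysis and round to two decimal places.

0.44

The prior-record length-specific comparison favours a short custodial sentence throughout, but the pooled figures favour community supervision. The question is whether to condition on prior-record length.
Nothing the disposition does changes prior-record length; the imbalance is an allocation artefact. With prior-record length also predicting the outcome, the pooled figure is confounded, and the within-stratum comparison is the causal one.
Standardising community supervision to the population prior-record length mix: 0.255·17/64 + 0.333·14/40 + 0.412·10/16 = 0.442.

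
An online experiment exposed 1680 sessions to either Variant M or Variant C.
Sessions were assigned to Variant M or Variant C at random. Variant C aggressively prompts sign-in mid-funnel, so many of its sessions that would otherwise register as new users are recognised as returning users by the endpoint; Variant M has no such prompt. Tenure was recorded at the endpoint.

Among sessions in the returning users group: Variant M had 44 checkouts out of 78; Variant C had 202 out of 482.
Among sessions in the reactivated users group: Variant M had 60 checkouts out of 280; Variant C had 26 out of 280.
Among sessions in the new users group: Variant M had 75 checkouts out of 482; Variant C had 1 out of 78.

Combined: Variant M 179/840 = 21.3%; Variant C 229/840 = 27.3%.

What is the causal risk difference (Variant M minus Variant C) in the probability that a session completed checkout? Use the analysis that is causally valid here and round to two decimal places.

-0.06

The user tenure-specific comparison favours Variant M throughout, but the pooled figures favour Variant C. The question is whether to condition on user tenure.
User tenure is downstream of the variant. One should not condition on a consequence of treatment, so the overall rates are the right comparison.
The causal difference is the pooled difference: 0.213 − 0.273 = -0.060.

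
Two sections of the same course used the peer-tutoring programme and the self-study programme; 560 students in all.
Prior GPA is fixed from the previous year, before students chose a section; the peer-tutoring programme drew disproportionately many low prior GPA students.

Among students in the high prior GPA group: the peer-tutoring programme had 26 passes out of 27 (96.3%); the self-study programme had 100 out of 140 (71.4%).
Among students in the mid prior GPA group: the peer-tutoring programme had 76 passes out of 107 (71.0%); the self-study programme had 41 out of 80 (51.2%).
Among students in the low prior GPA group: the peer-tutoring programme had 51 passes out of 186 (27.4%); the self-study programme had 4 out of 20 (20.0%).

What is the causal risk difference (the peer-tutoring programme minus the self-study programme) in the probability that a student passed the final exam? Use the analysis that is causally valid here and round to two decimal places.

The stratified and pooled comparisons disagree (the peer-tutoring programme wins within each prior GPA band; the self-study programme wins overall), so the answer turns on the causal role of prior GPA band.
Prior GPA band is set before the teaching method has any effect — it is not caused by the teaching method — and it independently drives the outcome. That makes it a confounder, so the causal comparison is within prior GPA band levels.
Adjusting over the population distribution of prior GPA band: 0.298·(0.963−0.714) + 0.334·(0.710−0.512) + 0.368·(0.274−0.200) = +0.167.

+0.17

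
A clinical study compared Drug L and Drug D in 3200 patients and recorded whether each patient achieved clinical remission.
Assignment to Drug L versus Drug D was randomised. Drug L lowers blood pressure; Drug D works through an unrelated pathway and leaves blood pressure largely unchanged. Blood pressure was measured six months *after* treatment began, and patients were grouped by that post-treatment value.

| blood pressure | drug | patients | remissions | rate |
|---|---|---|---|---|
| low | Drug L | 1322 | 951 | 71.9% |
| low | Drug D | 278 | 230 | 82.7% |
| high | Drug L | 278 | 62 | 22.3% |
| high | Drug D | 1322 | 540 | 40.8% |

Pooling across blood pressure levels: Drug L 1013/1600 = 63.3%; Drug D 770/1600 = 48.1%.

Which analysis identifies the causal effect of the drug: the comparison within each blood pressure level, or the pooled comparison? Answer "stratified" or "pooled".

Within every blood pressure level Drug D has the higher rate, yet pooled Drug L does — Simpson's reversal.
Blood pressure is downstream of the drug. One should not condition on a consequence of treatment, so the overall rates are the right comparison.
Pooled: Drug L 63.3% vs Drug D 48.1%; Drug L is higher overall.

pooled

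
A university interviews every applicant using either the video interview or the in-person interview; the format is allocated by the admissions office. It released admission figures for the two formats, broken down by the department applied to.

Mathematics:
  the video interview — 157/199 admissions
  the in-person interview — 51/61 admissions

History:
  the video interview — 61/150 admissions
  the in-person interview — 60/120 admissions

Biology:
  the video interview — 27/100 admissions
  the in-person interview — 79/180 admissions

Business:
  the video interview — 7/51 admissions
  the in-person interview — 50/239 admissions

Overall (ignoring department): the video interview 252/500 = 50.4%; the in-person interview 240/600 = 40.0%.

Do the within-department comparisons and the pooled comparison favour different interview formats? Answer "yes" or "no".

yes

Within each department level (Mathematics 78.9% vs 83.6%; History 40.7% vs 50.0%; Biology 27.0% vs 43.9%; Business 13.7% vs 20.9%), the in-person interview has the higher rate every time. Pooled: 50.4% vs 40.0% — the video interview has the higher rate overall. The two comparisons disagree.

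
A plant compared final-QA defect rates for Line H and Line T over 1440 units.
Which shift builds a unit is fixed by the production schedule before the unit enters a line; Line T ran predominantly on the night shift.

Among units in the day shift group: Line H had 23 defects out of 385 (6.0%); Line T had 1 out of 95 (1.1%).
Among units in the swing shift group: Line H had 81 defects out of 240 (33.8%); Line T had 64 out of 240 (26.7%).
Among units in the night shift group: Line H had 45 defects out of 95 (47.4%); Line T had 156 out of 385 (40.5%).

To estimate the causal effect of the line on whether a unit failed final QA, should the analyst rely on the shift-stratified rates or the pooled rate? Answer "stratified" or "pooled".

stratified

The stratified and pooled comparisons disagree (Line T wins within each shift; Line H wins overall), so the answer turns on the causal role of shift.
Shift differs across lines for reasons unrelated to any effect of the line itself, and it separately predicts the outcome — a classic confounder. We must compare within shift levels.
Within each level — day shift: 6.0% vs 1.1%; swing shift: 33.8% vs 26.7%; night shift: 47.4% vs 40.5% — Line T is lower every time.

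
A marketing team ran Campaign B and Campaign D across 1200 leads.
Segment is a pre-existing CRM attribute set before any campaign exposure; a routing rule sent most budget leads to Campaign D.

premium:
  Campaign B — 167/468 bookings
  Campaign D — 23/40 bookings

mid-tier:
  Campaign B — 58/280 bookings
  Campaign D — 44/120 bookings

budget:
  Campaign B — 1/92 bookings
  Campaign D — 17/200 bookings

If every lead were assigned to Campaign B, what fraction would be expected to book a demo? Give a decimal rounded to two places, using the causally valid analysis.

Nothing the campaign does changes customer segment; the imbalance is an allocation artefact. With customer segment also predicting the outcome, the pooled figure is confounded, and the within-stratum comparison is the causal one.
Standardising Campaign B to the population customer segment mix: 0.423·167/468 + 0.333·58/280 + 0.243·1/92 = 0.223.

0.22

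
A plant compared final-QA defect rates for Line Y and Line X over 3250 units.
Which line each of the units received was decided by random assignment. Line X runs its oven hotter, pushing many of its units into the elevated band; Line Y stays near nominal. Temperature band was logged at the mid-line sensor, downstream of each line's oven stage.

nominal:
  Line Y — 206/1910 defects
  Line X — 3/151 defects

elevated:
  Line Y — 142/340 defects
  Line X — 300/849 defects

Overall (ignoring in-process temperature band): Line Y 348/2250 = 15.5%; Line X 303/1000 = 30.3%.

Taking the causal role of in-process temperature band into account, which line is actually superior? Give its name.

Line Y

Because the line influences in-process temperature band, in-process temperature band is a post-treatment mediator, not a confounder. Stratifying on it would bias the estimate; the causal effect is the crude pooled difference.
Pooled: Line Y 15.5% vs Line X 30.3%; Line Y is lower overall.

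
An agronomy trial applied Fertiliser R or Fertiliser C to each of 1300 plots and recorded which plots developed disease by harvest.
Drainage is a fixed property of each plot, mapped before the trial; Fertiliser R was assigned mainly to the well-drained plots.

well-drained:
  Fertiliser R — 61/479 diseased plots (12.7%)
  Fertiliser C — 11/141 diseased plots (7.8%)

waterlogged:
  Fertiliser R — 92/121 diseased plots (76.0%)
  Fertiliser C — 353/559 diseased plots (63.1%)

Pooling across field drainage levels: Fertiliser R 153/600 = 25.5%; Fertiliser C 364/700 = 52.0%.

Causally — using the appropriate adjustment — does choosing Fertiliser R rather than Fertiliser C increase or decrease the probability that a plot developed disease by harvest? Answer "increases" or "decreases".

increases

Within every field drainage level Fertiliser C has the lower rate, yet pooled Fertiliser R does — Simpson's reversal.
Here field drainage is a common cause — it drives both which fertiliser a case falls under and the outcome. The crude comparison mixes populations; the stratum-specific rates are the causally relevant ones.
Within each level — well-drained: 12.7% vs 7.8%; waterlogged: 76.0% vs 63.1% — Fertiliser C is lower every time.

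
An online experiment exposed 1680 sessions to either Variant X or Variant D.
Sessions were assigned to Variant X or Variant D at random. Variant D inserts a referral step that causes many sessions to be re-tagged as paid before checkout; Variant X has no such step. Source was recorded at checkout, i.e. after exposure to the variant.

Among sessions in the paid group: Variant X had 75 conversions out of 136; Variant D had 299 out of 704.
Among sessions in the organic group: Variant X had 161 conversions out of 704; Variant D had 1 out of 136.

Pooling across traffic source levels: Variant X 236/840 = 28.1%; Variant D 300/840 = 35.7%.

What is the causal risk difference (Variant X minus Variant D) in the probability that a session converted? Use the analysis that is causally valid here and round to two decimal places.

Because the variant influences traffic source, traffic source is a post-treatment mediator, not a confounder. Stratifying on it would bias the estimate; the causal effect is the crude pooled difference.
The causal difference is the pooled difference: 0.281 − 0.357 = -0.076.

-0.08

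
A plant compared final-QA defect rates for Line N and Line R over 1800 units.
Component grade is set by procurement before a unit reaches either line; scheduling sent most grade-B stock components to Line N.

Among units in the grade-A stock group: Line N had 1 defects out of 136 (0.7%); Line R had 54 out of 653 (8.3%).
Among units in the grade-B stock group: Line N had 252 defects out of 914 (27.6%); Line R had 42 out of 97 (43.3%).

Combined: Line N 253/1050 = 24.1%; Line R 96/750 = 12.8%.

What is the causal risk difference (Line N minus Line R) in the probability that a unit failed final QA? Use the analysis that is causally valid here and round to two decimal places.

-0.12

Within every component grade level Line N has the lower rate, yet pooled Line R does — Simpson's reversal.
The imbalance in component grade arose from how units were allocated, not from anything the line did; and component grade independently affects the outcome. The pooled gap is confounded — condition on component grade.
Adjusting over the population distribution of component grade: 0.438·(0.007−0.083) + 0.562·(0.276−0.433) = -0.121.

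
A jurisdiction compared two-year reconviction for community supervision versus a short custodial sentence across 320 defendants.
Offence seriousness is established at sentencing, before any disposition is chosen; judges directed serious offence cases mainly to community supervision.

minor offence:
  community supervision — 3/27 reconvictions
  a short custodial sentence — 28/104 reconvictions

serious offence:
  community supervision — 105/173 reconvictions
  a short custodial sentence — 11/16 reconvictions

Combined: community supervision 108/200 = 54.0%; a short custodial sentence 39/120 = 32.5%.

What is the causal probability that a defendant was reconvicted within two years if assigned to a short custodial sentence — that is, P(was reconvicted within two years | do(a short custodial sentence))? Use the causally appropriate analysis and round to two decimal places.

0.52

The offence seriousness-specific comparison favours community supervision throughout, but the pooled figures favour a short custodial sentence. The question is whether to condition on offence seriousness.
The imbalance in offence seriousness arose from how defendants were allocated, not from anything the disposition did; and offence seriousness independently affects the outcome. The pooled gap is confounded — condition on offence seriousness.
Standardising a short custodial sentence to the population offence seriousness mix: 0.409·28/104 + 0.591·11/16 = 0.516.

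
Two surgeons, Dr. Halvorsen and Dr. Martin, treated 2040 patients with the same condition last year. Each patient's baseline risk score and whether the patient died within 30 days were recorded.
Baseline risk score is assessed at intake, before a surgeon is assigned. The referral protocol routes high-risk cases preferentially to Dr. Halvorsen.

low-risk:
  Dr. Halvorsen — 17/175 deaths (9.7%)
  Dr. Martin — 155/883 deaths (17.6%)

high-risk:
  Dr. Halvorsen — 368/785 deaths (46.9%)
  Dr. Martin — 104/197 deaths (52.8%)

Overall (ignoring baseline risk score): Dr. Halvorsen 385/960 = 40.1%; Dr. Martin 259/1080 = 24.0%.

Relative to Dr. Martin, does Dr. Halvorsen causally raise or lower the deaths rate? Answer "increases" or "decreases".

Baseline risk score satisfies the back-door criterion: it is not a descendant of the surgeon, and it blocks the spurious path from surgeon to outcome. Adjusting for it (i.e., using the within-baseline risk score rates) gives the causal effect.
Within each level — low-risk: 9.7% vs 17.6%; high-risk: 46.9% vs 52.8% — Dr. Halvorsen is lower every time.

decreases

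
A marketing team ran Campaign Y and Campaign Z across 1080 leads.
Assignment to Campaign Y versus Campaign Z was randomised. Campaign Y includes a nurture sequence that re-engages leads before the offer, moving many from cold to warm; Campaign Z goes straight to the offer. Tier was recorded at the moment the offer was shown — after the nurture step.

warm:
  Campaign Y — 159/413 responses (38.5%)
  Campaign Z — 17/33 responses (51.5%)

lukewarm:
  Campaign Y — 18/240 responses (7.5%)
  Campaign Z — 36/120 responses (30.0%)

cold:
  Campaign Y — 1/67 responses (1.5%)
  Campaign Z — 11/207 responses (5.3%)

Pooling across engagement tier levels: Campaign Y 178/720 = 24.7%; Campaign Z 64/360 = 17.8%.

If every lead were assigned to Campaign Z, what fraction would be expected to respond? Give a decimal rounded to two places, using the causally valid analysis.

0.18

Because the campaign influences engagement tier, engagement tier is a post-treatment mediator, not a confounder. Stratifying on it would bias the estimate; the causal effect is the crude pooled difference.
So P(outcome | do(Campaign Z)) is just the pooled rate for Campaign Z: 64/360 = 0.178.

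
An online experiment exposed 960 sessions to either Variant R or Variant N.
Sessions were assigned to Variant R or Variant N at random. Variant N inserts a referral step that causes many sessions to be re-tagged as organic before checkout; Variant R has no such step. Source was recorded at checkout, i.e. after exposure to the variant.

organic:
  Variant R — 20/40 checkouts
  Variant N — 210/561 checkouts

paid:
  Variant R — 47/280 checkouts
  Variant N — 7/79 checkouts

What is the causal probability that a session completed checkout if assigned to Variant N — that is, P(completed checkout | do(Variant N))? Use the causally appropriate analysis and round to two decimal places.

0.34

Traffic source lies on the pathway variant → traffic source → outcome, so adjusting for it blocks the indirect effect. For the total causal effect of variant, use the unadjusted pooled rates.
So P(outcome | do(Variant N)) is just the pooled rate for Variant N: 217/640 = 0.339.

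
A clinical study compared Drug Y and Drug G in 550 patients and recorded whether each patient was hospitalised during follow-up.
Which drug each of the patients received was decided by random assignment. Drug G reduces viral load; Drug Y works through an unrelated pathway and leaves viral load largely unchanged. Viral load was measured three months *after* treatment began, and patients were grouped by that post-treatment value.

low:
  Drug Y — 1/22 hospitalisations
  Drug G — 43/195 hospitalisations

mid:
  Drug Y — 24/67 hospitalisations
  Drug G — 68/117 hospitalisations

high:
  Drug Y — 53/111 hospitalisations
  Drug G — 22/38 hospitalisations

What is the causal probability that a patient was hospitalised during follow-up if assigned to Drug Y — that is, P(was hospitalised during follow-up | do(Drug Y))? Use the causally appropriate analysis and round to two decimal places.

Within every viral load level Drug Y has the lower rate, yet pooled Drug G does — Simpson's reversal.
Viral load is downstream of the drug. One should not condition on a consequence of treatment, so the overall rates are the right comparison.
So P(outcome | do(Drug Y)) is just the pooled rate for Drug Y: 78/200 = 0.390.

0.39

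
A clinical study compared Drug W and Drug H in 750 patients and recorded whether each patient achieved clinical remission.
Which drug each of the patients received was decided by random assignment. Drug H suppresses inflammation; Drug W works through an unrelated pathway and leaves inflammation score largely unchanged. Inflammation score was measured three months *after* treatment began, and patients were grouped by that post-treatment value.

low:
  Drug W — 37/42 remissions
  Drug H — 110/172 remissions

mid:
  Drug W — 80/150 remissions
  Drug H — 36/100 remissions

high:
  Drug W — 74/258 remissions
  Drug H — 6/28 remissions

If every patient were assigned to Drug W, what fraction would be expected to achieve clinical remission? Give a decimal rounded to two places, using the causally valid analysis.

0.42

Within every inflammation score level Drug W has the higher rate, yet pooled Drug H does — Simpson's reversal.
Inflammation score is recorded after the drug and is itself shifted by it — it sits on the causal path from drug to outcome. Conditioning on a mediator would strip out part of the effect we want; the pooled comparison gives the total causal effect.
So P(outcome | do(Drug W)) is just the pooled rate for Drug W: 191/450 = 0.424.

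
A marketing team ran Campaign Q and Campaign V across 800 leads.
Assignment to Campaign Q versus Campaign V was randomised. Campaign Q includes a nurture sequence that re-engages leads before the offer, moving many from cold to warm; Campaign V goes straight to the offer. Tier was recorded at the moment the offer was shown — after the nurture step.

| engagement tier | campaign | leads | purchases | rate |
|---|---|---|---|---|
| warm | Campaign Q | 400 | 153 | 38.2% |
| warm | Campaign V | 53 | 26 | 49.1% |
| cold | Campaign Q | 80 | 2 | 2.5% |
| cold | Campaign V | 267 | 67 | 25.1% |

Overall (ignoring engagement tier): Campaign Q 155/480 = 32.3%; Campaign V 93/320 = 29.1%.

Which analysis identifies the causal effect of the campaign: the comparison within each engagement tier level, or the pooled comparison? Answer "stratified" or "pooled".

Engagement tier is recorded after the campaign and is itself shifted by it — it sits on the causal path from campaign to outcome. Conditioning on a mediator would strip out part of the effect we want; the pooled comparison gives the total causal effect.
Pooled: Campaign Q 32.3% vs Campaign V 29.1%; Campaign Q is higher overall.

pooled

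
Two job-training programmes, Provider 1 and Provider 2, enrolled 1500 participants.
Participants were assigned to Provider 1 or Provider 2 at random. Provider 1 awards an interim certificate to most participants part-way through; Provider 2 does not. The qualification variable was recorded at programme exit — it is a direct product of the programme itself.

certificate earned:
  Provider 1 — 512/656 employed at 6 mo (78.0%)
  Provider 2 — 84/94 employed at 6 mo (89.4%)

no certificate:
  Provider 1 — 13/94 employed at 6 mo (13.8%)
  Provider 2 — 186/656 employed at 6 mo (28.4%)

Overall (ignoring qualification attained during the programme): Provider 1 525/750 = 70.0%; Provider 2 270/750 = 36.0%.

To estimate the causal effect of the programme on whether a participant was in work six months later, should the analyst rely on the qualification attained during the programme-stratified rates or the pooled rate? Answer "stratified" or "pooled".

pooled

The stratified and pooled comparisons disagree (Provider 2 wins within each qualification attained during the programme; Provider 1 wins overall), so the answer turns on the causal role of qualification attained during the programme.
Qualification attained during the programme lies on the pathway programme → qualification attained during the programme → outcome, so adjusting for it blocks the indirect effect. For the total causal effect of programme, use the unadjusted pooled rates.
Pooled: Provider 1 70.0% vs Provider 2 36.0%; Provider 1 is higher overall.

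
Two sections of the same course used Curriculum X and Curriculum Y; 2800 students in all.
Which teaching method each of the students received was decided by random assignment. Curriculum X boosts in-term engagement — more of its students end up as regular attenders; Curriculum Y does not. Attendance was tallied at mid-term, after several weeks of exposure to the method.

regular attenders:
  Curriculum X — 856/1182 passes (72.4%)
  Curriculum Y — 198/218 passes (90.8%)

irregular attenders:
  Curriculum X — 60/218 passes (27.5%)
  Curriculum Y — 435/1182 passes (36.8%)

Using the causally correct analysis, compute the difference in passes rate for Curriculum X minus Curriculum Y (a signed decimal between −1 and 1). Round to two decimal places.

Because the teaching method influences mid-term attendance, mid-term attendance is a post-treatment mediator, not a confounder. Stratifying on it would bias the estimate; the causal effect is the crude pooled difference.
The causal difference is the pooled difference: 0.654 − 0.452 = +0.202.

+0.20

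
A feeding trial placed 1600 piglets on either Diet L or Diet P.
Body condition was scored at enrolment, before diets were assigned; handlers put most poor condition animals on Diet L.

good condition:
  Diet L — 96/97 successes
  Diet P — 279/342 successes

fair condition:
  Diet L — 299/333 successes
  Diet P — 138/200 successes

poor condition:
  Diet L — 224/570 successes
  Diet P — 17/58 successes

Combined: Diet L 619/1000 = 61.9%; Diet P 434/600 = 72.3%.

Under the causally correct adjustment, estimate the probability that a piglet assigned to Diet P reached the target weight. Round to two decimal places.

0.57

Starting body condition satisfies the back-door criterion: it is not a descendant of the diet, and it blocks the spurious path from diet to outcome. Adjusting for it (i.e., using the within-starting body condition rates) gives the causal effect.
Standardising Diet P to the population starting body condition mix: 0.274·279/342 + 0.333·138/200 + 0.393·17/58 = 0.569.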